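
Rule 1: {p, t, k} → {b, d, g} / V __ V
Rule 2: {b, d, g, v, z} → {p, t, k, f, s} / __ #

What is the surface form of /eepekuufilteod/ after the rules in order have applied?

Rule 1 (intervocalic voicing): /p/ is a voiceless stop between vowels /e/ and /e/, so it voices to [b]. /k/ is a voiceless stop between vowels /e/ and /u/, so it voices to [g]. /eepekuufilteod/ → eebeguufilteod.
Rule 2 (final devoicing): /d/ is a voiced obstruent in word-final position, so it devoices to [t]. /eebeguufilteod/ → eebeguufilteot.

eebeguufilteot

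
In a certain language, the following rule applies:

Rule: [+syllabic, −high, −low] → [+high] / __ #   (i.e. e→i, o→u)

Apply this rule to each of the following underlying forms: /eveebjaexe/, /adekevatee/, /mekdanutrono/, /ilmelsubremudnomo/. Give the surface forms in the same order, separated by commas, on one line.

/eveebjaexe/: /e/ is a mid vowel in word-final position, so it raises to [i]. → [eveebjaexi].
/adekevatee/: /e/ is a mid vowel in word-final position, so it raises to [i]. → [adekevatei].
/mekdanutrono/: /o/ is a mid vowel in word-final position, so it raises to [u]. → [mekdanutronu].
/ilmelsubremudnomo/: /o/ is a mid vowel in word-final position, so it raises to [u]. → [ilmelsubremudnomu].

eveebjaexi, adekevatei, mekdanutronu, ilmelsubremudnomu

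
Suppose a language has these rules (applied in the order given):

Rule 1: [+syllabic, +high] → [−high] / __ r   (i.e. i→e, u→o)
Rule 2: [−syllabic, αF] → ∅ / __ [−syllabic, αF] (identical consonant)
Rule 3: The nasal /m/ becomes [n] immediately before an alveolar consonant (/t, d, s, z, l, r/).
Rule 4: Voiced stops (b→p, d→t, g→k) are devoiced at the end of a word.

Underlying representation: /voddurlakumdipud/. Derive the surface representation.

vodorlakundiput

Rule 1 (pre-rhotic lowering): /u/ is a high vowel immediately before /r/, so it lowers to [o]. /voddurlakumdipud/ → voddorlakumdipud.
Rule 2 (degemination): /dd/ is a geminate; the first /d/ deletes. /voddorlakumdipud/ → vodorlakumdipud.
Rule 3 (nasal place assimilation): /m/ precedes the alveolar consonant /d/, so it assimilates in place to [n]. /vodorlakumdipud/ → vodorlakundipud.
Rule 4 (final devoicing): /d/ is a voiced stop in word-final position, so it devoices to [t]. /vodorlakundipud/ → vodorlakundiput.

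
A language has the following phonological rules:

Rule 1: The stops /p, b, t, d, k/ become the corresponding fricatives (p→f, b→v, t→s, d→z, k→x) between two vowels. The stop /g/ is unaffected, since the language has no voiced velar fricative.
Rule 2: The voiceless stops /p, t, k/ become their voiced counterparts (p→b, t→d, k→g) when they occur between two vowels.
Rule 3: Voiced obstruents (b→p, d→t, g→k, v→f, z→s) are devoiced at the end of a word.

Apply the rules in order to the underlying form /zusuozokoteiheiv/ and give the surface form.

zusuozoxoseiheif

Rule 1 (intervocalic spirantization): /k/ is a stop between vowels /o/ and /o/, so it spirantizes to the fricative [x]. /t/ is a stop between vowels /o/ and /e/, so it spirantizes to the fricative [s]. /zusuozokoteiheiv/ → zusuozoxoseiheiv.
Rule 2 (intervocalic voicing): no segment meets the environment; /zusuozoxoseiheiv/ is unchanged.
Rule 3 (final devoicing): /v/ is a voiced obstruent in word-final position, so it devoices to [f]. /zusuozoxoseiheiv/ → zusuozoxoseiheif.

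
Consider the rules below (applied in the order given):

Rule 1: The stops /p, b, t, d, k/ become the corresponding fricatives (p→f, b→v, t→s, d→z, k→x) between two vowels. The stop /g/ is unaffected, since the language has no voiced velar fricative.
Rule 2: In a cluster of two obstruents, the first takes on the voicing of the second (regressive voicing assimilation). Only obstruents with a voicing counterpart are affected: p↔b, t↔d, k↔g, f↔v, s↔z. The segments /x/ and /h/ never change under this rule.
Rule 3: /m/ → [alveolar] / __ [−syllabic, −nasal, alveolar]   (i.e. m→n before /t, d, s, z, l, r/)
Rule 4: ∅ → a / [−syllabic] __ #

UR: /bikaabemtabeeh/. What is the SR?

Rule 1 (intervocalic spirantization): /k/ is a stop between vowels /i/ and /a/, so it spirantizes to the fricative [x]. /b/ is a stop between vowels /a/ and /e/, so it spirantizes to the fricative [v]. /b/ is a stop between vowels /a/ and /e/, so it spirantizes to the fricative [v]. /bikaabemtabeeh/ → bixaavemtaveeh.
Rule 2 (regressive voicing assimilation): no segment meets the environment; /bixaavemtaveeh/ is unchanged.
Rule 3 (nasal place assimilation): /m/ precedes the alveolar consonant /t/, so it assimilates in place to [n]. /bixaavemtaveeh/ → bixaaventaveeh.
Rule 4 (final a-epenthesis): the form ends in the consonant /h/, so [a] is inserted word-finally. /bixaaventaveeh/ → bixaaventaveeha.

bixaaventaveeha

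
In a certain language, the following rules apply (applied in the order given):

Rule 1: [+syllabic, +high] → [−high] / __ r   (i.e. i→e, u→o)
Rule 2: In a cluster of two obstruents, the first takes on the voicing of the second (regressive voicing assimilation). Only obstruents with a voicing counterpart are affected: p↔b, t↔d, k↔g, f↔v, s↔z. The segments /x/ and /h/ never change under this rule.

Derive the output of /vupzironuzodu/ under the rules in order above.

vubzeronuzodu

Rule 1 (pre-rhotic lowering): /i/ is a high vowel immediately before /r/, so it lowers to [e]. /vupzironuzodu/ → vupzeronuzodu.
Rule 2 (regressive voicing assimilation): /p/ precedes the voiced obstruent /z/, so it voices to [b] by assimilation. /vupzeronuzodu/ → vubzeronuzodu.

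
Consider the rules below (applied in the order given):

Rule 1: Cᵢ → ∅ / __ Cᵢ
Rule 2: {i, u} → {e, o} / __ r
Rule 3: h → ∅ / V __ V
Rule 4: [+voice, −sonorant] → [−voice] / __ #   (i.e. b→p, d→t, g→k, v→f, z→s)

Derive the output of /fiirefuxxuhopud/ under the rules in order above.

Rule 1 (degemination): /xx/ is a geminate; the first /x/ deletes. /fiirefuxxuhopud/ → fiirefuxuhopud.
Rule 2 (pre-rhotic lowering): /i/ is a high vowel immediately before /r/, so it lowers to [e]. /fiirefuxuhopud/ → fierefuxuhopud.
Rule 3 (intervocalic h-deletion): /h/ occurs between vowels /u/ and /o/, so it deletes. /fierefuxuhopud/ → fierefuxuopud.
Rule 4 (final devoicing): /d/ is a voiced obstruent in word-final position, so it devoices to [t]. /fierefuxuopud/ → fierefuxuoput.

fierefuxuoput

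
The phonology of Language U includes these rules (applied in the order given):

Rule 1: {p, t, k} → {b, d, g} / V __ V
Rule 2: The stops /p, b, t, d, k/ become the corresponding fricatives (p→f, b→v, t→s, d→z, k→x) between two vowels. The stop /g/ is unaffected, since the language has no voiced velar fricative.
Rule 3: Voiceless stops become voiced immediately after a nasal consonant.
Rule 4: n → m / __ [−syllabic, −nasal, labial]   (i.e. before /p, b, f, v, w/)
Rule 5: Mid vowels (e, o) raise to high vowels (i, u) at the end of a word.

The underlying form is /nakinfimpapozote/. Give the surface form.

Rule 1 (intervocalic voicing): /k/ is a voiceless stop between vowels /a/ and /i/, so it voices to [g]. /p/ is a voiceless stop between vowels /a/ and /o/, so it voices to [b]. /t/ is a voiceless stop between vowels /o/ and /e/, so it voices to [d]. /nakinfimpapozote/ → naginfimpabozode.
Rule 2 (intervocalic spirantization): /b/ is a stop between vowels /a/ and /o/, so it spirantizes to the fricative [v]. /d/ is a stop between vowels /o/ and /e/, so it spirantizes to the fricative [z]. /naginfimpabozode/ → naginfimpavozoze.
Rule 3 (post-nasal voicing): /p/ is a voiceless stop immediately after the nasal /m/, so it voices to [b]. /naginfimpavozoze/ → naginfimbavozoze.
Rule 4 (nasal place assimilation): /n/ precedes the labial consonant /f/, so it assimilates in place to [m]. /naginfimbavozoze/ → nagimfimbavozoze.
Rule 5 (final vowel raising): /e/ is a mid vowel in word-final position, so it raises to [i]. /nagimfimbavozoze/ → nagimfimbavozozi.

nagimfimbavozozi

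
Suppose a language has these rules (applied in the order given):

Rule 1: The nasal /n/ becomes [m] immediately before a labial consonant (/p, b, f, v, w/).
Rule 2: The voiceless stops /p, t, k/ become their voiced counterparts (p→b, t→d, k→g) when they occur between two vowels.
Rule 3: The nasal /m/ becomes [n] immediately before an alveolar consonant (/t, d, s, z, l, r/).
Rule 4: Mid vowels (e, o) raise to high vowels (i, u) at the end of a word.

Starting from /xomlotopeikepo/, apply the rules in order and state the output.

xonlodobeigebu

Rule 1 (nasal place assimilation): no segment meets the environment; /xomlotopeikepo/ is unchanged.
Rule 2 (intervocalic voicing): /t/ is a voiceless stop between vowels /o/ and /o/, so it voices to [d]. /p/ is a voiceless stop between vowels /o/ and /e/, so it voices to [b]. /k/ is a voiceless stop between vowels /i/ and /e/, so it voices to [g]. /p/ is a voiceless stop between vowels /e/ and /o/, so it voices to [b]. /xomlotopeikepo/ → xomlodobeigebo.
Rule 3 (nasal place assimilation): /m/ precedes the alveolar consonant /l/, so it assimilates in place to [n]. /xomlodobeigebo/ → xonlodobeigebo.
Rule 4 (final vowel raising): /o/ is a mid vowel in word-final position, so it raises to [u]. /xonlodobeigebo/ → xonlodobeigebu.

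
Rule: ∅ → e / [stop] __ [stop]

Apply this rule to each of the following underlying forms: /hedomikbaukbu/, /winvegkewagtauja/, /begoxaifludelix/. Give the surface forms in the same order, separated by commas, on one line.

/hedomikbaukbu/: /k/ and /b/ form a stop–stop cluster, so [e] is inserted between them. /k/ and /b/ form a stop–stop cluster, so [e] is inserted between them. → [hedomikebaukebu].
/winvegkewagtauja/: /g/ and /k/ form a stop–stop cluster, so [e] is inserted between them. /g/ and /t/ form a stop–stop cluster, so [e] is inserted between them. → [winvegekewagetauja].
/begoxaifludelix/: the rule's environment is not met; surfaces unchanged as [begoxaifludelix].

hedomikebaukebu, winvegekewagetauja, begoxaifludelix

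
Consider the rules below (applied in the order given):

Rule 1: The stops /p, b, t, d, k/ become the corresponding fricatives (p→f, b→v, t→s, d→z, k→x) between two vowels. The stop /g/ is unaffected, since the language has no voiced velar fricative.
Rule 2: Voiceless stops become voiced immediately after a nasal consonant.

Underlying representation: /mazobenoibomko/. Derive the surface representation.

mazovenoivomgo

Rule 1 (intervocalic spirantization): /b/ is a stop between vowels /o/ and /e/, so it spirantizes to the fricative [v]. /b/ is a stop between vowels /i/ and /o/, so it spirantizes to the fricative [v]. /mazobenoibomko/ → mazovenoivomko.
Rule 2 (post-nasal voicing): /k/ is a voiceless stop immediately after the nasal /m/, so it voices to [g]. /mazovenoivomko/ → mazovenoivomgo.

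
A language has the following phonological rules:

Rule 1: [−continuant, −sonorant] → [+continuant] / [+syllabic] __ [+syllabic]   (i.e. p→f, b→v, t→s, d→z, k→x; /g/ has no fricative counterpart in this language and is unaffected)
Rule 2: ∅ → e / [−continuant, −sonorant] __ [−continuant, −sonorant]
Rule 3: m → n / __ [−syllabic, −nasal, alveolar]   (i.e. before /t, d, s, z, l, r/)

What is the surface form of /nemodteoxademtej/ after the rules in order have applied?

Rule 1 (intervocalic spirantization): /d/ is a stop between vowels /a/ and /e/, so it spirantizes to the fricative [z]. /nemodteoxademtej/ → nemodteoxazemtej.
Rule 2 (stop-cluster e-epenthesis): /d/ and /t/ form a stop–stop cluster, so [e] is inserted between them. /nemodteoxazemtej/ → nemodeteoxazemtej.
Rule 3 (nasal place assimilation): /m/ precedes the alveolar consonant /t/, so it assimilates in place to [n]. /nemodeteoxazemtej/ → nemodeteoxazentej.

nemodeteoxazentej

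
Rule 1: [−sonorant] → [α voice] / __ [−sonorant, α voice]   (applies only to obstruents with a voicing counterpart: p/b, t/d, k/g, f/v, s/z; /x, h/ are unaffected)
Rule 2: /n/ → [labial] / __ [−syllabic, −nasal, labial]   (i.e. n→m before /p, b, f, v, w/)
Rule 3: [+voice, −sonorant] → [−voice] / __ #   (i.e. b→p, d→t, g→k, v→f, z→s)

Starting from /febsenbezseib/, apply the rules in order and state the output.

fepsembesseip

Rule 1 (regressive voicing assimilation): /b/ precedes the voiceless obstruent /s/, so it devoices to [p] by assimilation. /z/ precedes the voiceless obstruent /s/, so it devoices to [s] by assimilation. /febsenbezseib/ → fepsenbesseib.
Rule 2 (nasal place assimilation): /n/ precedes the labial consonant /b/, so it assimilates in place to [m]. /fepsenbesseib/ → fepsembesseib.
Rule 3 (final devoicing): /b/ is a voiced obstruent in word-final position, so it devoices to [p]. /fepsembesseib/ → fepsembesseip.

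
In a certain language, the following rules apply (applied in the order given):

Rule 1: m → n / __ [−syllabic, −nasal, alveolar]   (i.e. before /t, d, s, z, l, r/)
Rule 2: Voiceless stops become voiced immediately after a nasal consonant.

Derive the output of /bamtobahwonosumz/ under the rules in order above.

Rule 1 (nasal place assimilation): /m/ precedes the alveolar consonant /t/, so it assimilates in place to [n]. /m/ precedes the alveolar consonant /z/, so it assimilates in place to [n]. /bamtobahwonosumz/ → bantobahwonosunz.
Rule 2 (post-nasal voicing): /t/ is a voiceless stop immediately after the nasal /n/, so it voices to [d]. /bantobahwonosunz/ → bandobahwonosunz.

bandobahwonosunz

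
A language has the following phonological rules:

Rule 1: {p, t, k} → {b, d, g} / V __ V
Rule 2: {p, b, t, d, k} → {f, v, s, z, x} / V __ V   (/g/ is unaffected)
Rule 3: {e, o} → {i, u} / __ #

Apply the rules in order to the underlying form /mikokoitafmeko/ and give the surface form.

Rule 1 (intervocalic voicing): /k/ is a voiceless stop between vowels /i/ and /o/, so it voices to [g]. /k/ is a voiceless stop between vowels /o/ and /o/, so it voices to [g]. /t/ is a voiceless stop between vowels /i/ and /a/, so it voices to [d]. /k/ is a voiceless stop between vowels /e/ and /o/, so it voices to [g]. /mikokoitafmeko/ → migogoidafmego.
Rule 2 (intervocalic spirantization): /d/ is a stop between vowels /i/ and /a/, so it spirantizes to the fricative [z]. /migogoidafmego/ → migogoizafmego.
Rule 3 (final vowel raising): /o/ is a mid vowel in word-final position, so it raises to [u]. /migogoizafmego/ → migogoizafmegu.

migogoizafmegu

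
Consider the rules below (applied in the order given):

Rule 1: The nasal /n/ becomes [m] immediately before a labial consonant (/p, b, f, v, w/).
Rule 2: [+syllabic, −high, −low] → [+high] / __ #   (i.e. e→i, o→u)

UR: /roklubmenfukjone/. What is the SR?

roklubmemfukjoni

Rule 1 (nasal place assimilation): /n/ precedes the labial consonant /f/, so it assimilates in place to [m]. /roklubmenfukjone/ → roklubmemfukjone.
Rule 2 (final vowel raising): /e/ is a mid vowel in word-final position, so it raises to [i]. /roklubmemfukjone/ → roklubmemfukjoni.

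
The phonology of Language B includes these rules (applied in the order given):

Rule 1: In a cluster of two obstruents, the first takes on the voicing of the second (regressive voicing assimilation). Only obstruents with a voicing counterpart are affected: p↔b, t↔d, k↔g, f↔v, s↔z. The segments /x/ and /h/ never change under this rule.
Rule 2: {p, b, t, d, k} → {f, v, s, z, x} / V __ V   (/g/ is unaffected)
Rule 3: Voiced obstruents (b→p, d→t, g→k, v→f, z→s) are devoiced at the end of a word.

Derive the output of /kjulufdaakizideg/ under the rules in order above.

kjuluvdaaxizizek

Rule 1 (regressive voicing assimilation): /f/ precedes the voiced obstruent /d/, so it voices to [v] by assimilation. /kjulufdaakizideg/ → kjuluvdaakizideg.
Rule 2 (intervocalic spirantization): /k/ is a stop between vowels /a/ and /i/, so it spirantizes to the fricative [x]. /d/ is a stop between vowels /i/ and /e/, so it spirantizes to the fricative [z]. /kjuluvdaakizideg/ → kjuluvdaaxizizeg.
Rule 3 (final devoicing): /g/ is a voiced obstruent in word-final position, so it devoices to [k]. /kjuluvdaaxizizeg/ → kjuluvdaaxizizek.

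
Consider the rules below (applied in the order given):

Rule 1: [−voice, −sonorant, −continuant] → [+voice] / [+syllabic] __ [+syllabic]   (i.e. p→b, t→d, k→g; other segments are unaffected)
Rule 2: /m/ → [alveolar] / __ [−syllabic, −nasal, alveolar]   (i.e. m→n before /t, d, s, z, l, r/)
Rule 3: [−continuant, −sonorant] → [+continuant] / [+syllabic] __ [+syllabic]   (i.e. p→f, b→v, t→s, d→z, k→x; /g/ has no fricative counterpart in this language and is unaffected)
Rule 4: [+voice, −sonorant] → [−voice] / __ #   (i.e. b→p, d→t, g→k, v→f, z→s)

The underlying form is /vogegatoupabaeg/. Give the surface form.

vogegazouvavaek

Rule 1 (intervocalic voicing): /t/ is a voiceless stop between vowels /a/ and /o/, so it voices to [d]. /p/ is a voiceless stop between vowels /u/ and /a/, so it voices to [b]. /vogegatoupabaeg/ → vogegadoubabaeg.
Rule 2 (nasal place assimilation): no segment meets the environment; /vogegadoubabaeg/ is unchanged.
Rule 3 (intervocalic spirantization): /d/ is a stop between vowels /a/ and /o/, so it spirantizes to the fricative [z]. /b/ is a stop between vowels /u/ and /a/, so it spirantizes to the fricative [v]. /b/ is a stop between vowels /a/ and /a/, so it spirantizes to the fricative [v]. /vogegadoubabaeg/ → vogegazouvavaeg.
Rule 4 (final devoicing): /g/ is a voiced obstruent in word-final position, so it devoices to [k]. /vogegazouvavaeg/ → vogegazouvavaek.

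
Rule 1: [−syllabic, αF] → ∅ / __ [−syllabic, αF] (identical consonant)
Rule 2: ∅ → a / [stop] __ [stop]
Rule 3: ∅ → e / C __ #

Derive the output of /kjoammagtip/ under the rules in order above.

kjoamagatipe

Rule 1 (degemination): /mm/ is a geminate; the first /m/ deletes. /kjoammagtip/ → kjoamagtip.
Rule 2 (stop-cluster a-epenthesis): /g/ and /t/ form a stop–stop cluster, so [a] is inserted between them. /kjoamagtip/ → kjoamagatip.
Rule 3 (final e-epenthesis): the form ends in the consonant /p/, so [e] is inserted word-finally. /kjoamagatip/ → kjoamagatipe.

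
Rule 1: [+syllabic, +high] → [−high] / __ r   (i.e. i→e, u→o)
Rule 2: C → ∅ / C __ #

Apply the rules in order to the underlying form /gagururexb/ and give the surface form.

Rule 1 (pre-rhotic lowering): /u/ is a high vowel immediately before /r/, so it lowers to [o]. /u/ is a high vowel immediately before /r/, so it lowers to [o]. /gagururexb/ → gagororexb.
Rule 2 (final cluster simplification): /b/ is the second consonant of a word-final cluster /xb/, so it deletes. /gagororexb/ → gagororex.

gagororex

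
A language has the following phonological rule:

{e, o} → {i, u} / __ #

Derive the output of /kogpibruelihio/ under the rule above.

Scanning /kogpibruelihio/: /o/ at position 2 is not in the conditioning environment; /e/ at position 9 is not in the conditioning environment; /o/ is a mid vowel in word-final position, so it raises to [u].
Result: [kogpibruelihiu].

kogpibruelihiu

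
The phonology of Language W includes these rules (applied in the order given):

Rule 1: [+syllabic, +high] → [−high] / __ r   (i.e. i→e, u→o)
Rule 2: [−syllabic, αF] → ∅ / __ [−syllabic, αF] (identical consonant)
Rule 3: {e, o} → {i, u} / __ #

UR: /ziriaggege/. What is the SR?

Rule 1 (pre-rhotic lowering): /i/ is a high vowel immediately before /r/, so it lowers to [e]. /ziriaggege/ → zeriaggege.
Rule 2 (degemination): /gg/ is a geminate; the first /g/ deletes. /zeriaggege/ → zeriagege.
Rule 3 (final vowel raising): /e/ is a mid vowel in word-final position, so it raises to [i]. /zeriagege/ → zeriagegi.

zeriagegi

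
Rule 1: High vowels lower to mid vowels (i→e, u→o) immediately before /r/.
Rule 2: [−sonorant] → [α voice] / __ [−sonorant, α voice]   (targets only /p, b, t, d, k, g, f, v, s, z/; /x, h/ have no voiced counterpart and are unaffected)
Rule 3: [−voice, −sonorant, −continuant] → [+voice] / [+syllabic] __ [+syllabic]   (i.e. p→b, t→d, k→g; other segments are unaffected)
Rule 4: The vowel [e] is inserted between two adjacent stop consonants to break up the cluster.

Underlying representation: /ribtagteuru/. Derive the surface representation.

Rule 1 (pre-rhotic lowering): /u/ is a high vowel immediately before /r/, so it lowers to [o]. /ribtagteuru/ → ribtagteoru.
Rule 2 (regressive voicing assimilation): /b/ precedes the voiceless obstruent /t/, so it devoices to [p] by assimilation. /g/ precedes the voiceless obstruent /t/, so it devoices to [k] by assimilation. /ribtagteoru/ → riptakteoru.
Rule 3 (intervocalic voicing): no segment meets the environment; /riptakteoru/ is unchanged.
Rule 4 (stop-cluster e-epenthesis): /p/ and /t/ form a stop–stop cluster, so [e] is inserted between them. /k/ and /t/ form a stop–stop cluster, so [e] is inserted between them. /riptakteoru/ → ripetaketeoru.

ripetaketeoru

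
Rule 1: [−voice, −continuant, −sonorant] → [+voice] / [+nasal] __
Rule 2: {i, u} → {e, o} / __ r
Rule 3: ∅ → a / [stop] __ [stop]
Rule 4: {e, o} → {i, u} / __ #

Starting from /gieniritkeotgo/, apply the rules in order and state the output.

Rule 1 (post-nasal voicing): no segment meets the environment; /gieniritkeotgo/ is unchanged.
Rule 2 (pre-rhotic lowering): /i/ is a high vowel immediately before /r/, so it lowers to [e]. /gieniritkeotgo/ → gieneritkeotgo.
Rule 3 (stop-cluster a-epenthesis): /t/ and /k/ form a stop–stop cluster, so [a] is inserted between them. /t/ and /g/ form a stop–stop cluster, so [a] is inserted between them. /gieneritkeotgo/ → gieneritakeotago.
Rule 4 (final vowel raising): /o/ is a mid vowel in word-final position, so it raises to [u]. /gieneritakeotago/ → gieneritakeotagu.

gieneritakeotagu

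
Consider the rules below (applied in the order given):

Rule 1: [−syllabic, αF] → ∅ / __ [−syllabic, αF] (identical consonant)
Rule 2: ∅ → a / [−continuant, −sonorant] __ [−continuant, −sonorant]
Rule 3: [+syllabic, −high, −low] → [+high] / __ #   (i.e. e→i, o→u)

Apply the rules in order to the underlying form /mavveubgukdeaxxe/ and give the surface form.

maveubagukadeaxi

Rule 1 (degemination): /vv/ is a geminate; the first /v/ deletes. /xx/ is a geminate; the first /x/ deletes. /mavveubgukdeaxxe/ → maveubgukdeaxe.
Rule 2 (stop-cluster a-epenthesis): /b/ and /g/ form a stop–stop cluster, so [a] is inserted between them. /k/ and /d/ form a stop–stop cluster, so [a] is inserted between them. /maveubgukdeaxe/ → maveubagukadeaxe.
Rule 3 (final vowel raising): /e/ is a mid vowel in word-final position, so it raises to [i]. /maveubagukadeaxe/ → maveubagukadeaxi.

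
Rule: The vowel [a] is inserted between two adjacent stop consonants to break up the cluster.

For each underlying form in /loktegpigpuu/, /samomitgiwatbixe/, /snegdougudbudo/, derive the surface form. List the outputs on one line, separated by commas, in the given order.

lokategapigapuu, samomitagiwatabixe, snegadougudabudo

/loktegpigpuu/: /k/ and /t/ form a stop–stop cluster, so [a] is inserted between them. /g/ and /p/ form a stop–stop cluster, so [a] is inserted between them. /g/ and /p/ form a stop–stop cluster, so [a] is inserted between them. → [lokategapigapuu].
/samomitgiwatbixe/: /t/ and /g/ form a stop–stop cluster, so [a] is inserted between them. /t/ and /b/ form a stop–stop cluster, so [a] is inserted between them. → [samomitagiwatabixe].
/snegdougudbudo/: /g/ and /d/ form a stop–stop cluster, so [a] is inserted between them. /d/ and /b/ form a stop–stop cluster, so [a] is inserted between them. → [snegadougudabudo].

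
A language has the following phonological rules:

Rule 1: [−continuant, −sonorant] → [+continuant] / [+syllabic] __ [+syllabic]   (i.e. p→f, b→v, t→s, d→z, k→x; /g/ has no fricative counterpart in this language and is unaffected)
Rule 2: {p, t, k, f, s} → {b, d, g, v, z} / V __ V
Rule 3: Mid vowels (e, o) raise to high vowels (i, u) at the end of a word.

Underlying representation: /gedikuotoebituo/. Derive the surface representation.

Rule 1 (intervocalic spirantization): /d/ is a stop between vowels /e/ and /i/, so it spirantizes to the fricative [z]. /k/ is a stop between vowels /i/ and /u/, so it spirantizes to the fricative [x]. /t/ is a stop between vowels /o/ and /o/, so it spirantizes to the fricative [s]. /b/ is a stop between vowels /e/ and /i/, so it spirantizes to the fricative [v]. /t/ is a stop between vowels /i/ and /u/, so it spirantizes to the fricative [s]. /gedikuotoebituo/ → gezixuosoevisuo.
Rule 2 (intervocalic voicing): /s/ is a voiceless obstruent between vowels /o/ and /o/, so it voices to [z]. /s/ is a voiceless obstruent between vowels /i/ and /u/, so it voices to [z]. /gezixuosoevisuo/ → gezixuozoevizuo.
Rule 3 (final vowel raising): /o/ is a mid vowel in word-final position, so it raises to [u]. /gezixuozoevizuo/ → gezixuozoevizuu.

gezixuozoevizuu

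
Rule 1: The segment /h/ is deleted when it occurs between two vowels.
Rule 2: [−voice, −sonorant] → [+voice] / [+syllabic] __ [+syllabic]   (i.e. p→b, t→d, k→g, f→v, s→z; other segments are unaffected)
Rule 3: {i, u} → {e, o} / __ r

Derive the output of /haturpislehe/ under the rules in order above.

Rule 1 (intervocalic h-deletion): /h/ occurs between vowels /e/ and /e/, so it deletes. /haturpislehe/ → haturpislee.
Rule 2 (intervocalic voicing): /t/ is a voiceless obstruent between vowels /a/ and /u/, so it voices to [d]. /haturpislee/ → hadurpislee.
Rule 3 (pre-rhotic lowering): /u/ is a high vowel immediately before /r/, so it lowers to [o]. /hadurpislee/ → hadorpislee.

hadorpislee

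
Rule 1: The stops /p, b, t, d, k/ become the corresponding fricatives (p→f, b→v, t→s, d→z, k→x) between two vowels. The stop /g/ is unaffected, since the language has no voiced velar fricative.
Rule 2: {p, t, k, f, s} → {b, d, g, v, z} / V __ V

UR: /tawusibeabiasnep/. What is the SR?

tawuziveaviasnep

Rule 1 (intervocalic spirantization): /b/ is a stop between vowels /i/ and /e/, so it spirantizes to the fricative [v]. /b/ is a stop between vowels /a/ and /i/, so it spirantizes to the fricative [v]. /tawusibeabiasnep/ → tawusiveaviasnep.
Rule 2 (intervocalic voicing): /s/ is a voiceless obstruent between vowels /u/ and /i/, so it voices to [z]. /tawusiveaviasnep/ → tawuziveaviasnep.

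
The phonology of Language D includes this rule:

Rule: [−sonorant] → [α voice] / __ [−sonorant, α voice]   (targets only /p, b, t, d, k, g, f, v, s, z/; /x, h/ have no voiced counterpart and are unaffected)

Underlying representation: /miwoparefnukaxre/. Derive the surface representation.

miwoparefnukaxre

No segment of /miwoparefnukaxre/ meets the structural description of the rule, so the form surfaces unchanged.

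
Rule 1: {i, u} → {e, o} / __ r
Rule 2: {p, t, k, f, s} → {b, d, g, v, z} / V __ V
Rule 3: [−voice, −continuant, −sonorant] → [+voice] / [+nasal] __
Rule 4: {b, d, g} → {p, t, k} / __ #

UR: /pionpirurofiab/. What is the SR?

Rule 1 (pre-rhotic lowering): /i/ is a high vowel immediately before /r/, so it lowers to [e]. /u/ is a high vowel immediately before /r/, so it lowers to [o]. /pionpirurofiab/ → pionperorofiab.
Rule 2 (intervocalic voicing): /f/ is a voiceless obstruent between vowels /o/ and /i/, so it voices to [v]. /pionperorofiab/ → pionperoroviab.
Rule 3 (post-nasal voicing): /p/ is a voiceless stop immediately after the nasal /n/, so it voices to [b]. /pionperoroviab/ → pionberoroviab.
Rule 4 (final devoicing): /b/ is a voiced stop in word-final position, so it devoices to [p]. /pionberoroviab/ → pionberoroviap.

pionberoroviap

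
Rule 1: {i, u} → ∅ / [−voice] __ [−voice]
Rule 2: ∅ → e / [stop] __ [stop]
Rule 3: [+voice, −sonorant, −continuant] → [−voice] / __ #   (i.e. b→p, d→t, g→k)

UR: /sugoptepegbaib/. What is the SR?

sugopetepegebaip

Rule 1 (high vowel syncope): no segment meets the environment; /sugoptepegbaib/ is unchanged.
Rule 2 (stop-cluster e-epenthesis): /p/ and /t/ form a stop–stop cluster, so [e] is inserted between them. /g/ and /b/ form a stop–stop cluster, so [e] is inserted between them. /sugoptepegbaib/ → sugopetepegebaib.
Rule 3 (final devoicing): /b/ is a voiced stop in word-final position, so it devoices to [p]. /sugopetepegebaib/ → sugopetepegebaip.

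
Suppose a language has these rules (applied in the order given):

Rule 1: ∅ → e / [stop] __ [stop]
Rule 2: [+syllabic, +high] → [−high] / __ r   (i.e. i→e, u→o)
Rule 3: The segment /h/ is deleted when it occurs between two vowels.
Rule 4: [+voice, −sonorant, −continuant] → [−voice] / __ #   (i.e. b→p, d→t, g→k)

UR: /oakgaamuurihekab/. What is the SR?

oakegaamuoriekap

Rule 1 (stop-cluster e-epenthesis): /k/ and /g/ form a stop–stop cluster, so [e] is inserted between them. /oakgaamuurihekab/ → oakegaamuurihekab.
Rule 2 (pre-rhotic lowering): /u/ is a high vowel immediately before /r/, so it lowers to [o]. /oakegaamuurihekab/ → oakegaamuorihekab.
Rule 3 (intervocalic h-deletion): /h/ occurs between vowels /i/ and /e/, so it deletes. /oakegaamuorihekab/ → oakegaamuoriekab.
Rule 4 (final devoicing): /b/ is a voiced stop in word-final position, so it devoices to [p]. /oakegaamuoriekab/ → oakegaamuoriekap.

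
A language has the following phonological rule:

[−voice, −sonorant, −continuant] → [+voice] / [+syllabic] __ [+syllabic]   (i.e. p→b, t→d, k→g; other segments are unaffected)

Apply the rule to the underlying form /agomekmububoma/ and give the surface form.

agomekmububoma

No segment of /agomekmububoma/ meets the structural description of the rule, so the form surfaces unchanged.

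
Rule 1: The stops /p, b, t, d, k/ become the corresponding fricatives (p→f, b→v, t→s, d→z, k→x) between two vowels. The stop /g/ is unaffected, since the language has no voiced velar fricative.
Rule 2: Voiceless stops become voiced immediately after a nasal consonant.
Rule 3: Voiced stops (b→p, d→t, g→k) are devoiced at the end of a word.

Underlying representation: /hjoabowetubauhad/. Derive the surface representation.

hjoavowesuvauhat

Rule 1 (intervocalic spirantization): /b/ is a stop between vowels /a/ and /o/, so it spirantizes to the fricative [v]. /t/ is a stop between vowels /e/ and /u/, so it spirantizes to the fricative [s]. /b/ is a stop between vowels /u/ and /a/, so it spirantizes to the fricative [v]. /hjoabowetubauhad/ → hjoavowesuvauhad.
Rule 2 (post-nasal voicing): no segment meets the environment; /hjoavowesuvauhad/ is unchanged.
Rule 3 (final devoicing): /d/ is a voiced stop in word-final position, so it devoices to [t]. /hjoavowesuvauhad/ → hjoavowesuvauhat.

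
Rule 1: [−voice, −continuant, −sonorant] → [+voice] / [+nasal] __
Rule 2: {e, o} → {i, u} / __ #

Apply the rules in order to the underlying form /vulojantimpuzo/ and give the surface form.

Rule 1 (post-nasal voicing): /t/ is a voiceless stop immediately after the nasal /n/, so it voices to [d]. /p/ is a voiceless stop immediately after the nasal /m/, so it voices to [b]. /vulojantimpuzo/ → vulojandimbuzo.
Rule 2 (final vowel raising): /o/ is a mid vowel in word-final position, so it raises to [u]. /vulojandimbuzo/ → vulojandimbuzu.

vulojandimbuzu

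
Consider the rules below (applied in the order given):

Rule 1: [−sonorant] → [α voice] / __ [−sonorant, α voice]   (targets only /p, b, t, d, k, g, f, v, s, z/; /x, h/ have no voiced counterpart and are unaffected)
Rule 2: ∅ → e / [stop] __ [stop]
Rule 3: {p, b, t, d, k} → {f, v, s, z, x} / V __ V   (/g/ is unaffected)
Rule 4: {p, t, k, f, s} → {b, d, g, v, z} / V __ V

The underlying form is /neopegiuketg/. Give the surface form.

neovegiuxezeg

Rule 1 (regressive voicing assimilation): /t/ precedes the voiced obstruent /g/, so it voices to [d] by assimilation. /neopegiuketg/ → neopegiukedg.
Rule 2 (stop-cluster e-epenthesis): /d/ and /g/ form a stop–stop cluster, so [e] is inserted between them. /neopegiukedg/ → neopegiukedeg.
Rule 3 (intervocalic spirantization): /p/ is a stop between vowels /o/ and /e/, so it spirantizes to the fricative [f]. /k/ is a stop between vowels /u/ and /e/, so it spirantizes to the fricative [x]. /d/ is a stop between vowels /e/ and /e/, so it spirantizes to the fricative [z]. /neopegiukedeg/ → neofegiuxezeg.
Rule 4 (intervocalic voicing): /f/ is a voiceless obstruent between vowels /o/ and /e/, so it voices to [v]. /neofegiuxezeg/ → neovegiuxezeg.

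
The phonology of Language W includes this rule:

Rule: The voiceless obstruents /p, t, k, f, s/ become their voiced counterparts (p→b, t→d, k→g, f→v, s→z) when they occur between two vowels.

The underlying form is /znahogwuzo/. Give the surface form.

No segment of /znahogwuzo/ meets the structural description of the rule, so the form surfaces unchanged.

znahogwuzo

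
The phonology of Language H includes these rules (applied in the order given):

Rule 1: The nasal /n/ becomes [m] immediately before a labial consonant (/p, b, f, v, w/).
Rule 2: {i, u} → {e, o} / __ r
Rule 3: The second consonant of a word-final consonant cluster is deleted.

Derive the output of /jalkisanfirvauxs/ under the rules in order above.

jalkisamfervaux

Rule 1 (nasal place assimilation): /n/ precedes the labial consonant /f/, so it assimilates in place to [m]. /jalkisanfirvauxs/ → jalkisamfirvauxs.
Rule 2 (pre-rhotic lowering): /i/ is a high vowel immediately before /r/, so it lowers to [e]. /jalkisamfirvauxs/ → jalkisamfervauxs.
Rule 3 (final cluster simplification): /s/ is the second consonant of a word-final cluster /xs/, so it deletes. /jalkisamfervauxs/ → jalkisamfervaux.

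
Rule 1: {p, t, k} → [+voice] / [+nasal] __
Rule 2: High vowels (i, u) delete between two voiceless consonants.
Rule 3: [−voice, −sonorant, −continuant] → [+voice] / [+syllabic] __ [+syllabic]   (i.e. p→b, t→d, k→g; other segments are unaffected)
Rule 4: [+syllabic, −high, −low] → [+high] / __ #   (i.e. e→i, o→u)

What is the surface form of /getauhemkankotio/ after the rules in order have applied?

gedauhemgangodiu

Rule 1 (post-nasal voicing): /k/ is a voiceless stop immediately after the nasal /m/, so it voices to [g]. /k/ is a voiceless stop immediately after the nasal /n/, so it voices to [g]. /getauhemkankotio/ → getauhemgangotio.
Rule 2 (high vowel syncope): no segment meets the environment; /getauhemgangotio/ is unchanged.
Rule 3 (intervocalic voicing): /t/ is a voiceless stop between vowels /e/ and /a/, so it voices to [d]. /t/ is a voiceless stop between vowels /o/ and /i/, so it voices to [d]. /getauhemgangotio/ → gedauhemgangodio.
Rule 4 (final vowel raising): /o/ is a mid vowel in word-final position, so it raises to [u]. /gedauhemgangodio/ → gedauhemgangodiu.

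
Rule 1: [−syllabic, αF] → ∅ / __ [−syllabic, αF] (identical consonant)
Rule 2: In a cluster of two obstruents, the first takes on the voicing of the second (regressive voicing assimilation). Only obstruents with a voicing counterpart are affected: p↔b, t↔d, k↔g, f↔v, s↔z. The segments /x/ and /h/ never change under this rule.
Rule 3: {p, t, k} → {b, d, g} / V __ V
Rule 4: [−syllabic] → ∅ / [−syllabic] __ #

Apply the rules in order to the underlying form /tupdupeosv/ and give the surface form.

Rule 1 (degemination): no segment meets the environment; /tupdupeosv/ is unchanged.
Rule 2 (regressive voicing assimilation): /p/ precedes the voiced obstruent /d/, so it voices to [b] by assimilation. /s/ precedes the voiced obstruent /v/, so it voices to [z] by assimilation. /tupdupeosv/ → tubdupeozv.
Rule 3 (intervocalic voicing): /p/ is a voiceless stop between vowels /u/ and /e/, so it voices to [b]. /tubdupeozv/ → tubdubeozv.
Rule 4 (final cluster simplification): /v/ is the second consonant of a word-final cluster /zv/, so it deletes. /tubdubeozv/ → tubdubeoz.

tubdubeoz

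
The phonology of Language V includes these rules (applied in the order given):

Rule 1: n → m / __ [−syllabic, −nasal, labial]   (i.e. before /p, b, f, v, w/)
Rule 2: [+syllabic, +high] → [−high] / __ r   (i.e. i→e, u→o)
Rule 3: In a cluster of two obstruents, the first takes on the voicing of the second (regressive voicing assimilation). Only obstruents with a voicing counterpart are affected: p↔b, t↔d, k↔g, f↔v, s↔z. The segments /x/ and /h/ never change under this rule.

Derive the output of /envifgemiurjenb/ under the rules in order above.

Rule 1 (nasal place assimilation): /n/ precedes the labial consonant /v/, so it assimilates in place to [m]. /n/ precedes the labial consonant /b/, so it assimilates in place to [m]. /envifgemiurjenb/ → emvifgemiurjemb.
Rule 2 (pre-rhotic lowering): /u/ is a high vowel immediately before /r/, so it lowers to [o]. /emvifgemiurjemb/ → emvifgemiorjemb.
Rule 3 (regressive voicing assimilation): /f/ precedes the voiced obstruent /g/, so it voices to [v] by assimilation. /emvifgemiorjemb/ → emvivgemiorjemb.

emvivgemiorjemb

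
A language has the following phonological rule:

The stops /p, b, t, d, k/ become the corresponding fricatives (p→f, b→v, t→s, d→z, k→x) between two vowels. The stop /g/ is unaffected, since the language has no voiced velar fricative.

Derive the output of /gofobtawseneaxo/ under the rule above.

No segment of /gofobtawseneaxo/ meets the structural description of the rule, so the form surfaces unchanged.

gofobtawseneaxo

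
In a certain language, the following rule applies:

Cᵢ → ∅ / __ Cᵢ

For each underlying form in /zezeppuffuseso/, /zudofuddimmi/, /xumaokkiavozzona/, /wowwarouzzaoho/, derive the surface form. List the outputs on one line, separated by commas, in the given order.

zezepufuseso, zudofudimi, xumaokiavozona, wowarouzaoho

/zezeppuffuseso/: /pp/ is a geminate; the first /p/ deletes. /ff/ is a geminate; the first /f/ deletes. → [zezepufuseso].
/zudofuddimmi/: /dd/ is a geminate; the first /d/ deletes. /mm/ is a geminate; the first /m/ deletes. → [zudofudimi].
/xumaokkiavozzona/: /kk/ is a geminate; the first /k/ deletes. /zz/ is a geminate; the first /z/ deletes. → [xumaokiavozona].
/wowwarouzzaoho/: /ww/ is a geminate; the first /w/ deletes. /zz/ is a geminate; the first /z/ deletes. → [wowarouzaoho].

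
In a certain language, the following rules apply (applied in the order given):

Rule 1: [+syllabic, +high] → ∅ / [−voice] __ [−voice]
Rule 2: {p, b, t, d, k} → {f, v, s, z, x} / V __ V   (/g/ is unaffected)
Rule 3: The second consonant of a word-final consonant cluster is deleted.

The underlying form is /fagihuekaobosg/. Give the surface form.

Rule 1 (high vowel syncope): no segment meets the environment; /fagihuekaobosg/ is unchanged.
Rule 2 (intervocalic spirantization): /k/ is a stop between vowels /e/ and /a/, so it spirantizes to the fricative [x]. /b/ is a stop between vowels /o/ and /o/, so it spirantizes to the fricative [v]. /fagihuekaobosg/ → fagihuexaovosg.
Rule 3 (final cluster simplification): /g/ is the second consonant of a word-final cluster /sg/, so it deletes. /fagihuexaovosg/ → fagihuexaovos.

fagihuexaovos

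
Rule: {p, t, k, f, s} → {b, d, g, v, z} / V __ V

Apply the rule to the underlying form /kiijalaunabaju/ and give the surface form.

No segment of /kiijalaunabaju/ meets the structural description of the rule, so the form surfaces unchanged.

kiijalaunabaju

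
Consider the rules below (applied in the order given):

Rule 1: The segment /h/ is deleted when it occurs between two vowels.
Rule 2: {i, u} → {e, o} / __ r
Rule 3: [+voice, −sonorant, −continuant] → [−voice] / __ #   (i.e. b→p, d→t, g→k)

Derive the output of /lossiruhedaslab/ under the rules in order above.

Rule 1 (intervocalic h-deletion): /h/ occurs between vowels /u/ and /e/, so it deletes. /lossiruhedaslab/ → lossiruedaslab.
Rule 2 (pre-rhotic lowering): /i/ is a high vowel immediately before /r/, so it lowers to [e]. /lossiruedaslab/ → losseruedaslab.
Rule 3 (final devoicing): /b/ is a voiced stop in word-final position, so it devoices to [p]. /losseruedaslab/ → losseruedaslap.

losseruedaslap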